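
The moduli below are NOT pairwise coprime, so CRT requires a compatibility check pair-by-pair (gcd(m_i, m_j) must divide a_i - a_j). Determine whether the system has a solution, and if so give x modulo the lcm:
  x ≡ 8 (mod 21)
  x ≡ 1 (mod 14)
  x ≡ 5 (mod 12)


Moduli 21, 14, 12 are not pairwise coprime, so CRT works modulo lcm(m_i) when all pairwise compatibility conditions hold.
Pairwise compatibility: gcd(m_i, m_j) must divide a_i - a_j for every pair.
Merge one congruence at a time:
  Start: x ≡ 8 (mod 21).
  Combine with x ≡ 1 (mod 14): gcd(21, 14) = 7; 1 - 8 = -7, which IS divisible by 7, so compatible.
    Write x = 8 + 21·t and substitute into x ≡ 1 (mod 14): 21·t ≡ 1 − 8 = -7 (mod 14).
    Divide the congruence (and modulus) by g = 7: 3·t ≡ -1 (mod 2).
    Reduce coefficients mod 2: 1·t ≡ 1 (mod 2).
    So t ≡ 1 (mod 2).
    Then x = 8 + 21·1 = 29, valid modulo lcm(21, 14) = 42: x ≡ 29 (mod 42).
  Combine with x ≡ 5 (mod 12): gcd(42, 12) = 6; 5 - 29 = -24, which IS divisible by 6, so compatible.
    Write x = 29 + 42·t and substitute into x ≡ 5 (mod 12): 42·t ≡ 5 − 29 = -24 (mod 12).
    Divide the congruence (and modulus) by g = 6: 7·t ≡ -4 (mod 2).
    Reduce coefficients mod 2: 1·t ≡ 0 (mod 2).
    So t ≡ 0 (mod 2).
    Then x = 29 + 42·0 = 29, valid modulo lcm(42, 12) = 84: x ≡ 29 (mod 84).
Verify: 29 mod 21 = 8, 29 mod 14 = 1, 29 mod 12 = 5.

x ≡ 29 (mod 84).


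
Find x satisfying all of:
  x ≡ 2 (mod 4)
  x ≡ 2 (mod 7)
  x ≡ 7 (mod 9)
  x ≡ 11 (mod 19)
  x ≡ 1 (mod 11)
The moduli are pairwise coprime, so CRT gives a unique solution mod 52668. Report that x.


Product of moduli M = 4 · 7 · 9 · 19 · 11 = 52668.
Merge one congruence at a time:
  Start: x ≡ 2 (mod 4).
  Combine with x ≡ 2 (mod 7); new modulus lcm = 28.
    Write x = 2 + 4·t and substitute into x ≡ 2 (mod 7): 4·t ≡ 2 − 2 = 0 (mod 7).
    The inverse of 4 mod 7 is 2 (since 4·2 = 8 = 1·7 + 1), so t ≡ 2·0 = 0 ≡ 0 (mod 7).
    Then x = 2 + 4·0 = 2, valid modulo lcm(4, 7) = 28: x ≡ 2 (mod 28).
  Combine with x ≡ 7 (mod 9); new modulus lcm = 252.
    Write x = 2 + 28·t and substitute into x ≡ 7 (mod 9): 28·t ≡ 7 − 2 = 5 (mod 9).
    Reduce coefficients mod 9: 1·t ≡ 5 (mod 9).
    So t ≡ 5 (mod 9).
    Then x = 2 + 28·5 = 142, valid modulo lcm(28, 9) = 252: x ≡ 142 (mod 252).
  Combine with x ≡ 11 (mod 19); new modulus lcm = 4788.
    Write x = 142 + 252·t and substitute into x ≡ 11 (mod 19): 252·t ≡ 11 − 142 = -131 (mod 19).
    Reduce coefficients mod 19: 5·t ≡ 2 (mod 19).
    The inverse of 5 mod 19 is 4 (since 5·4 = 20 = 1·19 + 1), so t ≡ 4·2 = 8 ≡ 8 (mod 19).
    Then x = 142 + 252·8 = 2158, valid modulo lcm(252, 19) = 4788: x ≡ 2158 (mod 4788).
  Combine with x ≡ 1 (mod 11); new modulus lcm = 52668.
    Write x = 2158 + 4788·t and substitute into x ≡ 1 (mod 11): 4788·t ≡ 1 − 2158 = -2157 (mod 11).
    Reduce coefficients mod 11: 3·t ≡ 10 (mod 11).
    The inverse of 3 mod 11 is 4 (since 3·4 = 12 = 1·11 + 1), so t ≡ 4·10 = 40 ≡ 7 (mod 11).
    Then x = 2158 + 4788·7 = 35674, valid modulo lcm(4788, 11) = 52668: x ≡ 35674 (mod 52668).
Verify against each original: 35674 mod 4 = 2, 35674 mod 7 = 2, 35674 mod 9 = 7, 35674 mod 19 = 11, 35674 mod 11 = 1.

x ≡ 35674 (mod 52668).


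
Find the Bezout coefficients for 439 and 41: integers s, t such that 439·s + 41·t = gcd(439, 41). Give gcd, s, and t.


Euclidean algorithm on (439, 41) — divide until remainder is 0:
  439 = 10 · 41 + 29
  41 = 1 · 29 + 12
  29 = 2 · 12 + 5
  12 = 2 · 5 + 2
  5 = 2 · 2 + 1
  2 = 2 · 1 + 0
gcd(439, 41) = 1.
Track Bezout coefficients alongside the remainders: start with r₀ = 439 = a·1 + b·0 (s = 1, t = 0) and r₁ = 41 = a·0 + b·1 (s = 0, t = 1); each new remainder r_{k+1} = r_{k-1} − q_k·r_k inherits s_{k+1} = s_{k-1} − q_k·s_k, t_{k+1} = t_{k-1} − q_k·t_k, so r_k = a·s_k + b·t_k at every step:
  q = 10: r = 29, s = 1 − 10·0 = 1, t = 0 − 10·1 = -10  (check: 439·1 + 41·(-10) = 29)
  q = 1: r = 12, s = 0 − 1·1 = -1, t = 1 − 1·(-10) = 11  (check: 439·(-1) + 41·11 = 12)
  q = 2: r = 5, s = 1 − 2·(-1) = 3, t = -10 − 2·11 = -32  (check: 439·3 + 41·(-32) = 5)
  q = 2: r = 2, s = -1 − 2·3 = -7, t = 11 − 2·(-32) = 75  (check: 439·(-7) + 41·75 = 2)
  q = 2: r = 1, s = 3 − 2·(-7) = 17, t = -32 − 2·75 = -182  (check: 439·17 + 41·(-182) = 1)
The row with r = 1 (the gcd) gives the Bezout coefficients s = 17, t = -182.
Result: 439 · (17) + 41 · (-182) = 1.

gcd(439, 41) = 1; s = 17, t = -182 (check: 439·17 + 41·(-182) = 1).


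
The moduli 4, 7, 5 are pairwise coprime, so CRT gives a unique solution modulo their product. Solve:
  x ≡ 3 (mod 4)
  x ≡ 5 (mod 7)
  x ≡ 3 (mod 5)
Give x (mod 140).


Moduli 4, 7, 5 are pairwise coprime; by CRT there is a unique solution modulo M = 4 · 7 · 5 = 140.
Solve pairwise, accumulating the modulus:
  Start with x ≡ 3 (mod 4).
  Combine with x ≡ 5 (mod 7): since gcd(4, 7) = 1, we get a unique residue mod 28.
    Write x = 3 + 4·t and substitute into x ≡ 5 (mod 7): 4·t ≡ 5 − 3 = 2 (mod 7).
    The inverse of 4 mod 7 is 2 (since 4·2 = 8 = 1·7 + 1), so t ≡ 2·2 = 4 ≡ 4 (mod 7).
    Then x = 3 + 4·4 = 19, valid modulo lcm(4, 7) = 28: x ≡ 19 (mod 28).
  Combine with x ≡ 3 (mod 5): since gcd(28, 5) = 1, we get a unique residue mod 140.
    Write x = 19 + 28·t and substitute into x ≡ 3 (mod 5): 28·t ≡ 3 − 19 = -16 (mod 5).
    Reduce coefficients mod 5: 3·t ≡ 4 (mod 5).
    The inverse of 3 mod 5 is 2 (since 3·2 = 6 = 1·5 + 1), so t ≡ 2·4 = 8 ≡ 3 (mod 5).
    Then x = 19 + 28·3 = 103, valid modulo lcm(28, 5) = 140: x ≡ 103 (mod 140).
Verify: 103 mod 4 = 3 ✓, 103 mod 7 = 5 ✓, 103 mod 5 = 3 ✓.

x ≡ 103 (mod 140).


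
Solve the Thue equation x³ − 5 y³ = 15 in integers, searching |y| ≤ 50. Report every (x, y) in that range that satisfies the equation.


The equation is x³ - 5y³ = 15. For fixed y, x³ = 5·y³ + 15, so a solution requires the RHS to be a perfect cube.
Strategy: iterate y from -50 to 50, compute RHS = 5·y³ + 15, and check whether it is a (positive or negative) perfect cube.
Check small values of y:
  y = 0: RHS = 15 is not a perfect cube.
  y = 1: RHS = 20 is not a perfect cube.
  y = -1: RHS = 10 is not a perfect cube.
  y = 2: RHS = 55 is not a perfect cube.
  y = -2: RHS = -25 is not a perfect cube.
  y = 3: RHS = 150 is not a perfect cube.
  y = -3: RHS = -120 is not a perfect cube.
Continuing the search up to |y| = 50 finds no solutions either.
No (x, y) in the scanned range satisfies the equation.

No integer solutions with |y| ≤ 50.


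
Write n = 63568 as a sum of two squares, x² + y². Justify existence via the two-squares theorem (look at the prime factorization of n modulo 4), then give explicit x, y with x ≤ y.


Step 1: Factor n = 63568 = 2^4 · 29 · 137.
Step 2: Check the mod-4 condition on each prime factor: 2 = 2 (special); 29 ≡ 1 (mod 4), exponent 1; 137 ≡ 1 (mod 4), exponent 1.
All primes ≡ 3 (mod 4) appear to even exponent (or don't appear), so by the two-squares theorem n IS expressible as a sum of two squares.
Step 3: Build a representation. Group n = k² · m with k = 4 and m = 29 · 137 = 3973 (a product of primes ≡ 1 (mod 4)); a representation of m scales to one of n via (k·x)² + (k·y)² = k²(x² + y²). Each prime p ≡ 1 (mod 4) is itself a sum of two squares; find a² by testing p − a² for a perfect square:
  29: 29 − 1² = 28, 29 − 2² = 25 = 5² ⇒ 29 = 2² + 5².
  137: 137 − 1² = 136, 137 − 2² = 133, 137 − 3² = 128, 137 − 4² = 121 = 11² ⇒ 137 = 4² + 11².
  Combine using the Brahmagupta–Fibonacci identity (a² + b²)(c² + d²) = (ac − bd)² + (ad + bc)² = (ac + bd)² + (ad − bc)²:
  29 · 137 = 3973: from (2² + 5²)(4² + 11²), take (2·4 − 5·11, 2·11 + 5·4) = (8 − 55, 22 + 20) = (-47, 42); dropping signs (only squares matter) gives (47, 42); check 47² + 42² = 2209 + 1764 = 3973 ✓.
  Scale by k = 4: (4·47, 4·42) = (188, 168).
Step 4: Order so x ≤ y and verify: 168² + 188² = 28224 + 35344 = 63568 = n. ✓

n = 63568 = 168² + 188² (one valid representation with x ≤ y).


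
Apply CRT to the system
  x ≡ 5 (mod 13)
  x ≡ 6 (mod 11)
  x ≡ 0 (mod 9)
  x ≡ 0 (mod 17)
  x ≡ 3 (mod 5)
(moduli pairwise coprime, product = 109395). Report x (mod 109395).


Product of moduli M = 13 · 11 · 9 · 17 · 5 = 109395.
Merge one congruence at a time:
  Start: x ≡ 5 (mod 13).
  Combine with x ≡ 6 (mod 11); new modulus lcm = 143.
    Write x = 5 + 13·t and substitute into x ≡ 6 (mod 11): 13·t ≡ 6 − 5 = 1 (mod 11).
    Reduce coefficients mod 11: 2·t ≡ 1 (mod 11).
    The inverse of 2 mod 11 is 6 (since 2·6 = 12 = 1·11 + 1), so t ≡ 6·1 = 6 ≡ 6 (mod 11).
    Then x = 5 + 13·6 = 83, valid modulo lcm(13, 11) = 143: x ≡ 83 (mod 143).
  Combine with x ≡ 0 (mod 9); new modulus lcm = 1287.
    Write x = 83 + 143·t and substitute into x ≡ 0 (mod 9): 143·t ≡ 0 − 83 = -83 (mod 9).
    Reduce coefficients mod 9: 8·t ≡ 7 (mod 9).
    The inverse of 8 mod 9 is 8 (since 8·8 = 64 = 7·9 + 1), so t ≡ 8·7 = 56 ≡ 2 (mod 9).
    Then x = 83 + 143·2 = 369, valid modulo lcm(143, 9) = 1287: x ≡ 369 (mod 1287).
  Combine with x ≡ 0 (mod 17); new modulus lcm = 21879.
    Write x = 369 + 1287·t and substitute into x ≡ 0 (mod 17): 1287·t ≡ 0 − 369 = -369 (mod 17).
    Reduce coefficients mod 17: 12·t ≡ 5 (mod 17).
    The inverse of 12 mod 17 is 10 (since 12·10 = 120 = 7·17 + 1), so t ≡ 10·5 = 50 ≡ 16 (mod 17).
    Then x = 369 + 1287·16 = 20961, valid modulo lcm(1287, 17) = 21879: x ≡ 20961 (mod 21879).
  Combine with x ≡ 3 (mod 5); new modulus lcm = 109395.
    Write x = 20961 + 21879·t and substitute into x ≡ 3 (mod 5): 21879·t ≡ 3 − 20961 = -20958 (mod 5).
    Reduce coefficients mod 5: 4·t ≡ 2 (mod 5).
    The inverse of 4 mod 5 is 4 (since 4·4 = 16 = 3·5 + 1), so t ≡ 4·2 = 8 ≡ 3 (mod 5).
    Then x = 20961 + 21879·3 = 86598, valid modulo lcm(21879, 5) = 109395: x ≡ 86598 (mod 109395).
Verify against each original: 86598 mod 13 = 5, 86598 mod 11 = 6, 86598 mod 9 = 0, 86598 mod 17 = 0, 86598 mod 5 = 3.

x ≡ 86598 (mod 109395).


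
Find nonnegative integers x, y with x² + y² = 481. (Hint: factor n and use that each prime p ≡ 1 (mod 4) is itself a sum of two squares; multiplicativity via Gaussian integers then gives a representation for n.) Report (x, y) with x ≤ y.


Step 1: Factor n = 481 = 13 · 37.
Step 2: Check the mod-4 condition on each prime factor: 13 ≡ 1 (mod 4), exponent 1; 37 ≡ 1 (mod 4), exponent 1.
All primes ≡ 3 (mod 4) appear to even exponent (or don't appear), so by the two-squares theorem n IS expressible as a sum of two squares.
Step 3: Build a representation. Here n = 13 · 37 is a product of primes ≡ 1 (mod 4). Each prime p ≡ 1 (mod 4) is itself a sum of two squares; find a² by testing p − a² for a perfect square:
  13: 13 − 1² = 12, 13 − 2² = 9 = 3² ⇒ 13 = 2² + 3².
  37: 37 − 1² = 36 = 6² ⇒ 37 = 1² + 6².
  Combine using the Brahmagupta–Fibonacci identity (a² + b²)(c² + d²) = (ac − bd)² + (ad + bc)² = (ac + bd)² + (ad − bc)²:
  13 · 37 = 481: from (2² + 3²)(1² + 6²), take (2·1 − 3·6, 2·6 + 3·1) = (2 − 18, 12 + 3) = (-16, 15); dropping signs (only squares matter) gives (16, 15); check 16² + 15² = 256 + 225 = 481 ✓.
Step 4: Order so x ≤ y and verify: 15² + 16² = 225 + 256 = 481 = n. ✓

n = 481 = 15² + 16² (one valid representation with x ≤ y).


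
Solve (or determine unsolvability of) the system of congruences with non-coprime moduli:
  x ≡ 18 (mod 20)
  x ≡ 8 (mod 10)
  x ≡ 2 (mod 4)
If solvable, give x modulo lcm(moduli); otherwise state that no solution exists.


Moduli 20, 10, 4 are not pairwise coprime, so CRT works modulo lcm(m_i) when all pairwise compatibility conditions hold.
Pairwise compatibility: gcd(m_i, m_j) must divide a_i - a_j for every pair.
Merge one congruence at a time:
  Start: x ≡ 18 (mod 20).
  Combine with x ≡ 8 (mod 10): gcd(20, 10) = 10; 8 - 18 = -10, which IS divisible by 10, so compatible.
    Write x = 18 + 20·t and substitute into x ≡ 8 (mod 10): 20·t ≡ 8 − 18 = -10 (mod 10).
    Divide the congruence (and modulus) by g = 10: 2·t ≡ -1 (mod 1).
    Modulo 1 every t works; take t = 0.
    Then x = 18 + 20·0 = 18, valid modulo lcm(20, 10) = 20: x ≡ 18 (mod 20).
  Combine with x ≡ 2 (mod 4): gcd(20, 4) = 4; 2 - 18 = -16, which IS divisible by 4, so compatible.
    Write x = 18 + 20·t and substitute into x ≡ 2 (mod 4): 20·t ≡ 2 − 18 = -16 (mod 4).
    Divide the congruence (and modulus) by g = 4: 5·t ≡ -4 (mod 1).
    Modulo 1 every t works; take t = 0.
    Then x = 18 + 20·0 = 18, valid modulo lcm(20, 4) = 20: x ≡ 18 (mod 20).
Verify: 18 mod 20 = 18, 18 mod 10 = 8, 18 mod 4 = 2.

x ≡ 18 (mod 20).


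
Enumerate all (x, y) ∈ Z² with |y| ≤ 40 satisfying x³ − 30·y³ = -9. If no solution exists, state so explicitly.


The equation is x³ - 30y³ = -9. For fixed y, x³ = 30·y³ − 9, so a solution requires the RHS to be a perfect cube.
Strategy: iterate y from -40 to 40, compute RHS = 30·y³ − 9, and check whether it is a (positive or negative) perfect cube.
Check small values of y:
  y = 0: RHS = -9 is not a perfect cube.
  y = 1: RHS = 21 is not a perfect cube.
  y = -1: RHS = -39 is not a perfect cube.
  y = 2: RHS = 231 is not a perfect cube.
  y = -2: RHS = -249 is not a perfect cube.
  y = 3: RHS = 801 is not a perfect cube.
  y = -3: RHS = -819 is not a perfect cube.
Continuing the search up to |y| = 40 finds no solutions either.
No (x, y) in the scanned range satisfies the equation.

No integer solutions with |y| ≤ 40.


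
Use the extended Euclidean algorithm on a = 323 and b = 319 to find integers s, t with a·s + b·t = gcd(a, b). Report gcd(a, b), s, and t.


Euclidean algorithm on (323, 319) — divide until remainder is 0:
  323 = 1 · 319 + 4
  319 = 79 · 4 + 3
  4 = 1 · 3 + 1
  3 = 3 · 1 + 0
gcd(323, 319) = 1.
Track Bezout coefficients alongside the remainders: start with r₀ = 323 = a·1 + b·0 (s = 1, t = 0) and r₁ = 319 = a·0 + b·1 (s = 0, t = 1); each new remainder r_{k+1} = r_{k-1} − q_k·r_k inherits s_{k+1} = s_{k-1} − q_k·s_k, t_{k+1} = t_{k-1} − q_k·t_k, so r_k = a·s_k + b·t_k at every step:
  q = 1: r = 4, s = 1 − 1·0 = 1, t = 0 − 1·1 = -1  (check: 323·1 + 319·(-1) = 4)
  q = 79: r = 3, s = 0 − 79·1 = -79, t = 1 − 79·(-1) = 80  (check: 323·(-79) + 319·80 = 3)
  q = 1: r = 1, s = 1 − 1·(-79) = 80, t = -1 − 1·80 = -81  (check: 323·80 + 319·(-81) = 1)
The row with r = 1 (the gcd) gives the Bezout coefficients s = 80, t = -81.
Result: 323 · (80) + 319 · (-81) = 1.

gcd(323, 319) = 1; s = 80, t = -81 (check: 323·80 + 319·(-81) = 1).


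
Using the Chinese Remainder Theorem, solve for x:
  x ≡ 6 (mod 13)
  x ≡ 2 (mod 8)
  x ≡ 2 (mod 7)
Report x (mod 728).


Moduli 13, 8, 7 are pairwise coprime; by CRT there is a unique solution modulo M = 13 · 8 · 7 = 728.
Solve pairwise, accumulating the modulus:
  Start with x ≡ 6 (mod 13).
  Combine with x ≡ 2 (mod 8): since gcd(13, 8) = 1, we get a unique residue mod 104.
    Write x = 6 + 13·t and substitute into x ≡ 2 (mod 8): 13·t ≡ 2 − 6 = -4 (mod 8).
    Reduce coefficients mod 8: 5·t ≡ 4 (mod 8).
    The inverse of 5 mod 8 is 5 (since 5·5 = 25 = 3·8 + 1), so t ≡ 5·4 = 20 ≡ 4 (mod 8).
    Then x = 6 + 13·4 = 58, valid modulo lcm(13, 8) = 104: x ≡ 58 (mod 104).
  Combine with x ≡ 2 (mod 7): since gcd(104, 7) = 1, we get a unique residue mod 728.
    Write x = 58 + 104·t and substitute into x ≡ 2 (mod 7): 104·t ≡ 2 − 58 = -56 (mod 7).
    Reduce coefficients mod 7: 6·t ≡ 0 (mod 7).
    The inverse of 6 mod 7 is 6 (since 6·6 = 36 = 5·7 + 1), so t ≡ 6·0 = 0 ≡ 0 (mod 7).
    Then x = 58 + 104·0 = 58, valid modulo lcm(104, 7) = 728: x ≡ 58 (mod 728).
Verify: 58 mod 13 = 6 ✓, 58 mod 8 = 2 ✓, 58 mod 7 = 2 ✓.

x ≡ 58 (mod 728).


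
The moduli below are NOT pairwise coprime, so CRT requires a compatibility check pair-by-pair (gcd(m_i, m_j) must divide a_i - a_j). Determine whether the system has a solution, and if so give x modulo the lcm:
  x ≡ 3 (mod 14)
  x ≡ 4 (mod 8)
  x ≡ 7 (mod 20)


Moduli 14, 8, 20 are not pairwise coprime, so CRT works modulo lcm(m_i) when all pairwise compatibility conditions hold.
Pairwise compatibility: gcd(m_i, m_j) must divide a_i - a_j for every pair.
Merge one congruence at a time:
  Start: x ≡ 3 (mod 14).
  Combine with x ≡ 4 (mod 8): gcd(14, 8) = 2, and 4 - 3 = 1 is NOT divisible by 2.
    ⇒ system is inconsistent (no integer solution).

No solution (the system is inconsistent).


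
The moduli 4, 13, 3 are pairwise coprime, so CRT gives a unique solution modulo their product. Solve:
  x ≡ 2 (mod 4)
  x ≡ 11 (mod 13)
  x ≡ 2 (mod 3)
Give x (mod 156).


Moduli 4, 13, 3 are pairwise coprime; by CRT there is a unique solution modulo M = 4 · 13 · 3 = 156.
Solve pairwise, accumulating the modulus:
  Start with x ≡ 2 (mod 4).
  Combine with x ≡ 11 (mod 13): since gcd(4, 13) = 1, we get a unique residue mod 52.
    Write x = 2 + 4·t and substitute into x ≡ 11 (mod 13): 4·t ≡ 11 − 2 = 9 (mod 13).
    The inverse of 4 mod 13 is 10 (since 4·10 = 40 = 3·13 + 1), so t ≡ 10·9 = 90 ≡ 12 (mod 13).
    Then x = 2 + 4·12 = 50, valid modulo lcm(4, 13) = 52: x ≡ 50 (mod 52).
  Combine with x ≡ 2 (mod 3): since gcd(52, 3) = 1, we get a unique residue mod 156.
    Write x = 50 + 52·t and substitute into x ≡ 2 (mod 3): 52·t ≡ 2 − 50 = -48 (mod 3).
    Reduce coefficients mod 3: 1·t ≡ 0 (mod 3).
    So t ≡ 0 (mod 3).
    Then x = 50 + 52·0 = 50, valid modulo lcm(52, 3) = 156: x ≡ 50 (mod 156).
Verify: 50 mod 4 = 2 ✓, 50 mod 13 = 11 ✓, 50 mod 3 = 2 ✓.

x ≡ 50 (mod 156).


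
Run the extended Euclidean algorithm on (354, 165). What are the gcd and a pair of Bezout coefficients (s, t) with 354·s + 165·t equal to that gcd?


Euclidean algorithm on (354, 165) — divide until remainder is 0:
  354 = 2 · 165 + 24
  165 = 6 · 24 + 21
  24 = 1 · 21 + 3
  21 = 7 · 3 + 0
gcd(354, 165) = 3.
Track Bezout coefficients alongside the remainders: start with r₀ = 354 = a·1 + b·0 (s = 1, t = 0) and r₁ = 165 = a·0 + b·1 (s = 0, t = 1); each new remainder r_{k+1} = r_{k-1} − q_k·r_k inherits s_{k+1} = s_{k-1} − q_k·s_k, t_{k+1} = t_{k-1} − q_k·t_k, so r_k = a·s_k + b·t_k at every step:
  q = 2: r = 24, s = 1 − 2·0 = 1, t = 0 − 2·1 = -2  (check: 354·1 + 165·(-2) = 24)
  q = 6: r = 21, s = 0 − 6·1 = -6, t = 1 − 6·(-2) = 13  (check: 354·(-6) + 165·13 = 21)
  q = 1: r = 3, s = 1 − 1·(-6) = 7, t = -2 − 1·13 = -15  (check: 354·7 + 165·(-15) = 3)
The row with r = 3 (the gcd) gives the Bezout coefficients s = 7, t = -15.
Result: 354 · (7) + 165 · (-15) = 3.

gcd(354, 165) = 3; s = 7, t = -15 (check: 354·7 + 165·(-15) = 3).


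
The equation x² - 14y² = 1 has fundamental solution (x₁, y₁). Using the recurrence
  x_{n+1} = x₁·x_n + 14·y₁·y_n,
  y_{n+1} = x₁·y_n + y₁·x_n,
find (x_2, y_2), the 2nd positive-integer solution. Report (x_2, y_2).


Step 1: Find the fundamental solution (x₁, y₁) of x² - 14y² = 1.
  Expand √14 as a continued fraction. a₀ = ⌊√14⌋ = 3; iterate m_{k+1} = d_k·a_k − m_k, d_{k+1} = (14 − m_{k+1}²)/d_k, a_{k+1} = ⌊(a₀ + m_{k+1})/d_{k+1}⌋ (starting m₀ = 0, d₀ = 1), with convergents p_k = a_k·p_{k-1} + p_{k-2}, q_k = a_k·q_{k-1} + q_{k-2} (p₋₁ = 1, q₋₁ = 0):
  k = 0: a₀ = 3; p₀/q₀ = 3/1; p₀² − 14·q₀² = 9 − 14 = -5.
  k = 1: m = 3, d = 5, a = ⌊(3 + 3)/5⌋ = 1; p/q = (1·3 + 1)/(1·1 + 0) = 4/1; p² − 14·q² = 16 − 14 = 2.
  k = 2: m = 2, d = 2, a = ⌊(3 + 2)/2⌋ = 2; p/q = (2·4 + 3)/(2·1 + 1) = 11/3; p² − 14·q² = 121 − 126 = -5.
  k = 3: m = 2, d = 5, a = ⌊(3 + 2)/5⌋ = 1; p/q = (1·11 + 4)/(1·3 + 1) = 15/4; p² − 14·q² = 225 − 224 = 1.
  The first convergent with p² − 14·q² = 1 gives the fundamental solution (x₁, y₁) = (15, 4).
Step 2: Apply the recurrence (x_{n+1}, y_{n+1}) = (x₁x_n + 14y₁y_n, x₁y_n + y₁x_n) repeatedly.
  From (x_1, y_1) = (15, 4): x_2 = 15·15 + 14·4·4 = 449; y_2 = 15·4 + 4·15 = 120.
Step 3: Verify x_2² - 14·y_2² = 201601 - 201600 = 1 (should be 1). ✓

(x_1, y_1) = (15, 4); (x_2, y_2) = (449, 120).


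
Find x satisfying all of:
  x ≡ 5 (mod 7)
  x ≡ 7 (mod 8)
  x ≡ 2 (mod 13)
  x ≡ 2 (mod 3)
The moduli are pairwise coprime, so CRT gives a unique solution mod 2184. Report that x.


Product of moduli M = 7 · 8 · 13 · 3 = 2184.
Merge one congruence at a time:
  Start: x ≡ 5 (mod 7).
  Combine with x ≡ 7 (mod 8); new modulus lcm = 56.
    Write x = 5 + 7·t and substitute into x ≡ 7 (mod 8): 7·t ≡ 7 − 5 = 2 (mod 8).
    The inverse of 7 mod 8 is 7 (since 7·7 = 49 = 6·8 + 1), so t ≡ 7·2 = 14 ≡ 6 (mod 8).
    Then x = 5 + 7·6 = 47, valid modulo lcm(7, 8) = 56: x ≡ 47 (mod 56).
  Combine with x ≡ 2 (mod 13); new modulus lcm = 728.
    Write x = 47 + 56·t and substitute into x ≡ 2 (mod 13): 56·t ≡ 2 − 47 = -45 (mod 13).
    Reduce coefficients mod 13: 4·t ≡ 7 (mod 13).
    The inverse of 4 mod 13 is 10 (since 4·10 = 40 = 3·13 + 1), so t ≡ 10·7 = 70 ≡ 5 (mod 13).
    Then x = 47 + 56·5 = 327, valid modulo lcm(56, 13) = 728: x ≡ 327 (mod 728).
  Combine with x ≡ 2 (mod 3); new modulus lcm = 2184.
    Write x = 327 + 728·t and substitute into x ≡ 2 (mod 3): 728·t ≡ 2 − 327 = -325 (mod 3).
    Reduce coefficients mod 3: 2·t ≡ 2 (mod 3).
    The inverse of 2 mod 3 is 2 (since 2·2 = 4 = 1·3 + 1), so t ≡ 2·2 = 4 ≡ 1 (mod 3).
    Then x = 327 + 728·1 = 1055, valid modulo lcm(728, 3) = 2184: x ≡ 1055 (mod 2184).
Verify against each original: 1055 mod 7 = 5, 1055 mod 8 = 7, 1055 mod 13 = 2, 1055 mod 3 = 2.

x ≡ 1055 (mod 2184).


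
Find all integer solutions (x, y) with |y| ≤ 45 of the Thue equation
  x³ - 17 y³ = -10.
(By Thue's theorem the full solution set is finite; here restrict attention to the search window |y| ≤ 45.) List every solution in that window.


The equation is x³ - 17y³ = -10. For fixed y, x³ = 17·y³ − 10, so a solution requires the RHS to be a perfect cube.
Strategy: iterate y from -45 to 45, compute RHS = 17·y³ − 10, and check whether it is a (positive or negative) perfect cube.
Check small values of y:
  y = 0: RHS = -10 is not a perfect cube.
  y = 1: RHS = 7 is not a perfect cube.
  y = -1: RHS = -27 = (-3)³ ⇒ x = -3 works.
  y = 2: RHS = 126 is not a perfect cube.
  y = -2: RHS = -146 is not a perfect cube.
  y = 3: RHS = 449 is not a perfect cube.
  y = -3: RHS = -469 is not a perfect cube.
Continuing the search up to |y| = 45 finds no further solutions beyond those listed.
Collected solutions: (-3, -1).

Solutions (with |y| ≤ 45): (-3, -1).


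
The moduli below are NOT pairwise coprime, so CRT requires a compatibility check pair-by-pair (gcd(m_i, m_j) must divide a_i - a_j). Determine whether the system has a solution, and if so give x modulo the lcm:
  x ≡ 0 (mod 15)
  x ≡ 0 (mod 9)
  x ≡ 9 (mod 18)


Moduli 15, 9, 18 are not pairwise coprime, so CRT works modulo lcm(m_i) when all pairwise compatibility conditions hold.
Pairwise compatibility: gcd(m_i, m_j) must divide a_i - a_j for every pair.
Merge one congruence at a time:
  Start: x ≡ 0 (mod 15).
  Combine with x ≡ 0 (mod 9): gcd(15, 9) = 3; 0 - 0 = 0, which IS divisible by 3, so compatible.
    Write x = 0 + 15·t and substitute into x ≡ 0 (mod 9): 15·t ≡ 0 − 0 = 0 (mod 9).
    Divide the congruence (and modulus) by g = 3: 5·t ≡ 0 (mod 3).
    Reduce coefficients mod 3: 2·t ≡ 0 (mod 3).
    The inverse of 2 mod 3 is 2 (since 2·2 = 4 = 1·3 + 1), so t ≡ 2·0 = 0 ≡ 0 (mod 3).
    Then x = 0 + 15·0 = 0, valid modulo lcm(15, 9) = 45: x ≡ 0 (mod 45).
  Combine with x ≡ 9 (mod 18): gcd(45, 18) = 9; 9 - 0 = 9, which IS divisible by 9, so compatible.
    Write x = 0 + 45·t and substitute into x ≡ 9 (mod 18): 45·t ≡ 9 − 0 = 9 (mod 18).
    Divide the congruence (and modulus) by g = 9: 5·t ≡ 1 (mod 2).
    Reduce coefficients mod 2: 1·t ≡ 1 (mod 2).
    So t ≡ 1 (mod 2).
    Then x = 0 + 45·1 = 45, valid modulo lcm(45, 18) = 90: x ≡ 45 (mod 90).
Verify: 45 mod 15 = 0, 45 mod 9 = 0, 45 mod 18 = 9.

x ≡ 45 (mod 90).


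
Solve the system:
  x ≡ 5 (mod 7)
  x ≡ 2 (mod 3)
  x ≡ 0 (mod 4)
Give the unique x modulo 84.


Moduli 7, 3, 4 are pairwise coprime; by CRT there is a unique solution modulo M = 7 · 3 · 4 = 84.
Solve pairwise, accumulating the modulus:
  Start with x ≡ 5 (mod 7).
  Combine with x ≡ 2 (mod 3): since gcd(7, 3) = 1, we get a unique residue mod 21.
    Write x = 5 + 7·t and substitute into x ≡ 2 (mod 3): 7·t ≡ 2 − 5 = -3 (mod 3).
    Reduce coefficients mod 3: 1·t ≡ 0 (mod 3).
    So t ≡ 0 (mod 3).
    Then x = 5 + 7·0 = 5, valid modulo lcm(7, 3) = 21: x ≡ 5 (mod 21).
  Combine with x ≡ 0 (mod 4): since gcd(21, 4) = 1, we get a unique residue mod 84.
    Write x = 5 + 21·t and substitute into x ≡ 0 (mod 4): 21·t ≡ 0 − 5 = -5 (mod 4).
    Reduce coefficients mod 4: 1·t ≡ 3 (mod 4).
    So t ≡ 3 (mod 4).
    Then x = 5 + 21·3 = 68, valid modulo lcm(21, 4) = 84: x ≡ 68 (mod 84).
Verify: 68 mod 7 = 5 ✓, 68 mod 3 = 2 ✓, 68 mod 4 = 0 ✓.

x ≡ 68 (mod 84).


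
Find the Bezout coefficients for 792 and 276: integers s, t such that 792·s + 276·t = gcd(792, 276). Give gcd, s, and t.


Euclidean algorithm on (792, 276) — divide until remainder is 0:
  792 = 2 · 276 + 240
  276 = 1 · 240 + 36
  240 = 6 · 36 + 24
  36 = 1 · 24 + 12
  24 = 2 · 12 + 0
gcd(792, 276) = 12.
Track Bezout coefficients alongside the remainders: start with r₀ = 792 = a·1 + b·0 (s = 1, t = 0) and r₁ = 276 = a·0 + b·1 (s = 0, t = 1); each new remainder r_{k+1} = r_{k-1} − q_k·r_k inherits s_{k+1} = s_{k-1} − q_k·s_k, t_{k+1} = t_{k-1} − q_k·t_k, so r_k = a·s_k + b·t_k at every step:
  q = 2: r = 240, s = 1 − 2·0 = 1, t = 0 − 2·1 = -2  (check: 792·1 + 276·(-2) = 240)
  q = 1: r = 36, s = 0 − 1·1 = -1, t = 1 − 1·(-2) = 3  (check: 792·(-1) + 276·3 = 36)
  q = 6: r = 24, s = 1 − 6·(-1) = 7, t = -2 − 6·3 = -20  (check: 792·7 + 276·(-20) = 24)
  q = 1: r = 12, s = -1 − 1·7 = -8, t = 3 − 1·(-20) = 23  (check: 792·(-8) + 276·23 = 12)
The row with r = 12 (the gcd) gives the Bezout coefficients s = -8, t = 23.
Result: 792 · (-8) + 276 · (23) = 12.

gcd(792, 276) = 12; s = -8, t = 23 (check: 792·(-8) + 276·23 = 12).


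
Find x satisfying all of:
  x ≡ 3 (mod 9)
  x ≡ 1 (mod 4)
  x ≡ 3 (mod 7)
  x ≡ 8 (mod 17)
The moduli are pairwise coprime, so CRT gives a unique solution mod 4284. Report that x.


Product of moduli M = 9 · 4 · 7 · 17 = 4284.
Merge one congruence at a time:
  Start: x ≡ 3 (mod 9).
  Combine with x ≡ 1 (mod 4); new modulus lcm = 36.
    Write x = 3 + 9·t and substitute into x ≡ 1 (mod 4): 9·t ≡ 1 − 3 = -2 (mod 4).
    Reduce coefficients mod 4: 1·t ≡ 2 (mod 4).
    So t ≡ 2 (mod 4).
    Then x = 3 + 9·2 = 21, valid modulo lcm(9, 4) = 36: x ≡ 21 (mod 36).
  Combine with x ≡ 3 (mod 7); new modulus lcm = 252.
    Write x = 21 + 36·t and substitute into x ≡ 3 (mod 7): 36·t ≡ 3 − 21 = -18 (mod 7).
    Reduce coefficients mod 7: 1·t ≡ 3 (mod 7).
    So t ≡ 3 (mod 7).
    Then x = 21 + 36·3 = 129, valid modulo lcm(36, 7) = 252: x ≡ 129 (mod 252).
  Combine with x ≡ 8 (mod 17); new modulus lcm = 4284.
    Write x = 129 + 252·t and substitute into x ≡ 8 (mod 17): 252·t ≡ 8 − 129 = -121 (mod 17).
    Reduce coefficients mod 17: 14·t ≡ 15 (mod 17).
    The inverse of 14 mod 17 is 11 (since 14·11 = 154 = 9·17 + 1), so t ≡ 11·15 = 165 ≡ 12 (mod 17).
    Then x = 129 + 252·12 = 3153, valid modulo lcm(252, 17) = 4284: x ≡ 3153 (mod 4284).
Verify against each original: 3153 mod 9 = 3, 3153 mod 4 = 1, 3153 mod 7 = 3, 3153 mod 17 = 8.

x ≡ 3153 (mod 4284).


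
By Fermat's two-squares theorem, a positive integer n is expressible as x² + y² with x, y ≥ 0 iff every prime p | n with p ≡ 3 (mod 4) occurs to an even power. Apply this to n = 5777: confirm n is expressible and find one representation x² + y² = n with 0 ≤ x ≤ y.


Step 1: Factor n = 5777 = 53 · 109.
Step 2: Check the mod-4 condition on each prime factor: 53 ≡ 1 (mod 4), exponent 1; 109 ≡ 1 (mod 4), exponent 1.
All primes ≡ 3 (mod 4) appear to even exponent (or don't appear), so by the two-squares theorem n IS expressible as a sum of two squares.
Step 3: Build a representation. Here n = 53 · 109 is a product of primes ≡ 1 (mod 4). Each prime p ≡ 1 (mod 4) is itself a sum of two squares; find a² by testing p − a² for a perfect square:
  53: 53 − 1² = 52, 53 − 2² = 49 = 7² ⇒ 53 = 2² + 7².
  109: 109 − 1² = 108, 109 − 2² = 105, 109 − 3² = 100 = 10² ⇒ 109 = 3² + 10².
  Combine using the Brahmagupta–Fibonacci identity (a² + b²)(c² + d²) = (ac − bd)² + (ad + bc)² = (ac + bd)² + (ad − bc)²:
  53 · 109 = 5777: from (2² + 7²)(3² + 10²), take (2·3 − 7·10, 2·10 + 7·3) = (6 − 70, 20 + 21) = (-64, 41); dropping signs (only squares matter) gives (64, 41); check 64² + 41² = 4096 + 1681 = 5777 ✓.
Step 4: Order so x ≤ y and verify: 41² + 64² = 1681 + 4096 = 5777 = n. ✓

n = 5777 = 41² + 64² (one valid representation with x ≤ y).


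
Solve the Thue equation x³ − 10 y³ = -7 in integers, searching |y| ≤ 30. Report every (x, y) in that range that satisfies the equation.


The equation is x³ - 10y³ = -7. For fixed y, x³ = 10·y³ − 7, so a solution requires the RHS to be a perfect cube.
Strategy: iterate y from -30 to 30, compute RHS = 10·y³ − 7, and check whether it is a (positive or negative) perfect cube.
Check small values of y:
  y = 0: RHS = -7 is not a perfect cube.
  y = 1: RHS = 3 is not a perfect cube.
  y = -1: RHS = -17 is not a perfect cube.
  y = 2: RHS = 73 is not a perfect cube.
  y = -2: RHS = -87 is not a perfect cube.
  y = 3: RHS = 263 is not a perfect cube.
  y = -3: RHS = -277 is not a perfect cube.
Continuing the search up to |y| = 30 finds no solutions either.
No (x, y) in the scanned range satisfies the equation.

No integer solutions with |y| ≤ 30.


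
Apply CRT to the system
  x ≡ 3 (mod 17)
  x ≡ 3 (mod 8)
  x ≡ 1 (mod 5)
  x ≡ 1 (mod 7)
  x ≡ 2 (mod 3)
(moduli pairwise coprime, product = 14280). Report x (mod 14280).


Product of moduli M = 17 · 8 · 5 · 7 · 3 = 14280.
Merge one congruence at a time:
  Start: x ≡ 3 (mod 17).
  Combine with x ≡ 3 (mod 8); new modulus lcm = 136.
    Write x = 3 + 17·t and substitute into x ≡ 3 (mod 8): 17·t ≡ 3 − 3 = 0 (mod 8).
    Reduce coefficients mod 8: 1·t ≡ 0 (mod 8).
    So t ≡ 0 (mod 8).
    Then x = 3 + 17·0 = 3, valid modulo lcm(17, 8) = 136: x ≡ 3 (mod 136).
  Combine with x ≡ 1 (mod 5); new modulus lcm = 680.
    Write x = 3 + 136·t and substitute into x ≡ 1 (mod 5): 136·t ≡ 1 − 3 = -2 (mod 5).
    Reduce coefficients mod 5: 1·t ≡ 3 (mod 5).
    So t ≡ 3 (mod 5).
    Then x = 3 + 136·3 = 411, valid modulo lcm(136, 5) = 680: x ≡ 411 (mod 680).
  Combine with x ≡ 1 (mod 7); new modulus lcm = 4760.
    Write x = 411 + 680·t and substitute into x ≡ 1 (mod 7): 680·t ≡ 1 − 411 = -410 (mod 7).
    Reduce coefficients mod 7: 1·t ≡ 3 (mod 7).
    So t ≡ 3 (mod 7).
    Then x = 411 + 680·3 = 2451, valid modulo lcm(680, 7) = 4760: x ≡ 2451 (mod 4760).
  Combine with x ≡ 2 (mod 3); new modulus lcm = 14280.
    Write x = 2451 + 4760·t and substitute into x ≡ 2 (mod 3): 4760·t ≡ 2 − 2451 = -2449 (mod 3).
    Reduce coefficients mod 3: 2·t ≡ 2 (mod 3).
    The inverse of 2 mod 3 is 2 (since 2·2 = 4 = 1·3 + 1), so t ≡ 2·2 = 4 ≡ 1 (mod 3).
    Then x = 2451 + 4760·1 = 7211, valid modulo lcm(4760, 3) = 14280: x ≡ 7211 (mod 14280).
Verify against each original: 7211 mod 17 = 3, 7211 mod 8 = 3, 7211 mod 5 = 1, 7211 mod 7 = 1, 7211 mod 3 = 2.

x ≡ 7211 (mod 14280).


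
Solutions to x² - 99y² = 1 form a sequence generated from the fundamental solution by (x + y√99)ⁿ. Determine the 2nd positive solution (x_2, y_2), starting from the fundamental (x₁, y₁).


Step 1: Find the fundamental solution (x₁, y₁) of x² - 99y² = 1.
  Expand √99 as a continued fraction. a₀ = ⌊√99⌋ = 9; iterate m_{k+1} = d_k·a_k − m_k, d_{k+1} = (99 − m_{k+1}²)/d_k, a_{k+1} = ⌊(a₀ + m_{k+1})/d_{k+1}⌋ (starting m₀ = 0, d₀ = 1), with convergents p_k = a_k·p_{k-1} + p_{k-2}, q_k = a_k·q_{k-1} + q_{k-2} (p₋₁ = 1, q₋₁ = 0):
  k = 0: a₀ = 9; p₀/q₀ = 9/1; p₀² − 99·q₀² = 81 − 99 = -18.
  k = 1: m = 9, d = 18, a = ⌊(9 + 9)/18⌋ = 1; p/q = (1·9 + 1)/(1·1 + 0) = 10/1; p² − 99·q² = 100 − 99 = 1.
  The first convergent with p² − 99·q² = 1 gives the fundamental solution (x₁, y₁) = (10, 1).
Step 2: Apply the recurrence (x_{n+1}, y_{n+1}) = (x₁x_n + 99y₁y_n, x₁y_n + y₁x_n) repeatedly.
  From (x_1, y_1) = (10, 1): x_2 = 10·10 + 99·1·1 = 199; y_2 = 10·1 + 1·10 = 20.
Step 3: Verify x_2² - 99·y_2² = 39601 - 39600 = 1 (should be 1). ✓

(x_1, y_1) = (10, 1); (x_2, y_2) = (199, 20).


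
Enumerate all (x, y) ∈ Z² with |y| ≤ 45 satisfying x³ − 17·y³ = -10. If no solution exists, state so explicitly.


The equation is x³ - 17y³ = -10. For fixed y, x³ = 17·y³ − 10, so a solution requires the RHS to be a perfect cube.
Strategy: iterate y from -45 to 45, compute RHS = 17·y³ − 10, and check whether it is a (positive or negative) perfect cube.
Check small values of y:
  y = 0: RHS = -10 is not a perfect cube.
  y = 1: RHS = 7 is not a perfect cube.
  y = -1: RHS = -27 = (-3)³ ⇒ x = -3 works.
  y = 2: RHS = 126 is not a perfect cube.
  y = -2: RHS = -146 is not a perfect cube.
  y = 3: RHS = 449 is not a perfect cube.
  y = -3: RHS = -469 is not a perfect cube.
Continuing the search up to |y| = 45 finds no further solutions beyond those listed.
Collected solutions: (-3, -1).

Solutions (with |y| ≤ 45): (-3, -1).


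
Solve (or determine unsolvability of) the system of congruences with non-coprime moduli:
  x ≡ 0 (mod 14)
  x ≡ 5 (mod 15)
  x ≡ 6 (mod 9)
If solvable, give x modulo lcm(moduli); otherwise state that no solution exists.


Moduli 14, 15, 9 are not pairwise coprime, so CRT works modulo lcm(m_i) when all pairwise compatibility conditions hold.
Pairwise compatibility: gcd(m_i, m_j) must divide a_i - a_j for every pair.
Merge one congruence at a time:
  Start: x ≡ 0 (mod 14).
  Combine with x ≡ 5 (mod 15): gcd(14, 15) = 1; 5 - 0 = 5, which IS divisible by 1, so compatible.
    Write x = 0 + 14·t and substitute into x ≡ 5 (mod 15): 14·t ≡ 5 − 0 = 5 (mod 15).
    The inverse of 14 mod 15 is 14 (since 14·14 = 196 = 13·15 + 1), so t ≡ 14·5 = 70 ≡ 10 (mod 15).
    Then x = 0 + 14·10 = 140, valid modulo lcm(14, 15) = 210: x ≡ 140 (mod 210).
  Combine with x ≡ 6 (mod 9): gcd(210, 9) = 3, and 6 - 140 = -134 is NOT divisible by 3.
    ⇒ system is inconsistent (no integer solution).

No solution (the system is inconsistent).


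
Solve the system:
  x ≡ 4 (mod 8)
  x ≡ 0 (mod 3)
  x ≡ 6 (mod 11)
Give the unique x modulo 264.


Moduli 8, 3, 11 are pairwise coprime; by CRT there is a unique solution modulo M = 8 · 3 · 11 = 264.
Solve pairwise, accumulating the modulus:
  Start with x ≡ 4 (mod 8).
  Combine with x ≡ 0 (mod 3): since gcd(8, 3) = 1, we get a unique residue mod 24.
    Write x = 4 + 8·t and substitute into x ≡ 0 (mod 3): 8·t ≡ 0 − 4 = -4 (mod 3).
    Reduce coefficients mod 3: 2·t ≡ 2 (mod 3).
    The inverse of 2 mod 3 is 2 (since 2·2 = 4 = 1·3 + 1), so t ≡ 2·2 = 4 ≡ 1 (mod 3).
    Then x = 4 + 8·1 = 12, valid modulo lcm(8, 3) = 24: x ≡ 12 (mod 24).
  Combine with x ≡ 6 (mod 11): since gcd(24, 11) = 1, we get a unique residue mod 264.
    Write x = 12 + 24·t and substitute into x ≡ 6 (mod 11): 24·t ≡ 6 − 12 = -6 (mod 11).
    Reduce coefficients mod 11: 2·t ≡ 5 (mod 11).
    The inverse of 2 mod 11 is 6 (since 2·6 = 12 = 1·11 + 1), so t ≡ 6·5 = 30 ≡ 8 (mod 11).
    Then x = 12 + 24·8 = 204, valid modulo lcm(24, 11) = 264: x ≡ 204 (mod 264).
Verify: 204 mod 8 = 4 ✓, 204 mod 3 = 0 ✓, 204 mod 11 = 6 ✓.

x ≡ 204 (mod 264).


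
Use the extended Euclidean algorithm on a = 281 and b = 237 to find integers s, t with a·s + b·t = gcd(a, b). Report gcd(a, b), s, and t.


Euclidean algorithm on (281, 237) — divide until remainder is 0:
  281 = 1 · 237 + 44
  237 = 5 · 44 + 17
  44 = 2 · 17 + 10
  17 = 1 · 10 + 7
  10 = 1 · 7 + 3
  7 = 2 · 3 + 1
  3 = 3 · 1 + 0
gcd(281, 237) = 1.
Track Bezout coefficients alongside the remainders: start with r₀ = 281 = a·1 + b·0 (s = 1, t = 0) and r₁ = 237 = a·0 + b·1 (s = 0, t = 1); each new remainder r_{k+1} = r_{k-1} − q_k·r_k inherits s_{k+1} = s_{k-1} − q_k·s_k, t_{k+1} = t_{k-1} − q_k·t_k, so r_k = a·s_k + b·t_k at every step:
  q = 1: r = 44, s = 1 − 1·0 = 1, t = 0 − 1·1 = -1  (check: 281·1 + 237·(-1) = 44)
  q = 5: r = 17, s = 0 − 5·1 = -5, t = 1 − 5·(-1) = 6  (check: 281·(-5) + 237·6 = 17)
  q = 2: r = 10, s = 1 − 2·(-5) = 11, t = -1 − 2·6 = -13  (check: 281·11 + 237·(-13) = 10)
  q = 1: r = 7, s = -5 − 1·11 = -16, t = 6 − 1·(-13) = 19  (check: 281·(-16) + 237·19 = 7)
  q = 1: r = 3, s = 11 − 1·(-16) = 27, t = -13 − 1·19 = -32  (check: 281·27 + 237·(-32) = 3)
  q = 2: r = 1, s = -16 − 2·27 = -70, t = 19 − 2·(-32) = 83  (check: 281·(-70) + 237·83 = 1)
The row with r = 1 (the gcd) gives the Bezout coefficients s = -70, t = 83.
Result: 281 · (-70) + 237 · (83) = 1.

gcd(281, 237) = 1; s = -70, t = 83 (check: 281·(-70) + 237·83 = 1).


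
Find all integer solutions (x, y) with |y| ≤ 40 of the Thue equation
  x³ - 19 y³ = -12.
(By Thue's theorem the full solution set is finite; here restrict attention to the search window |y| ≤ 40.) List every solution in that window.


The equation is x³ - 19y³ = -12. For fixed y, x³ = 19·y³ − 12, so a solution requires the RHS to be a perfect cube.
Strategy: iterate y from -40 to 40, compute RHS = 19·y³ − 12, and check whether it is a (positive or negative) perfect cube.
Check small values of y:
  y = 0: RHS = -12 is not a perfect cube.
  y = 1: RHS = 7 is not a perfect cube.
  y = -1: RHS = -31 is not a perfect cube.
  y = 2: RHS = 140 is not a perfect cube.
  y = -2: RHS = -164 is not a perfect cube.
  y = 3: RHS = 501 is not a perfect cube.
  y = -3: RHS = -525 is not a perfect cube.
Continuing the search up to |y| = 40 finds no solutions either.
No (x, y) in the scanned range satisfies the equation.

No integer solutions with |y| ≤ 40.


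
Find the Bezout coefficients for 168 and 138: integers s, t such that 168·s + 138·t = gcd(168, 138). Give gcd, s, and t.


Euclidean algorithm on (168, 138) — divide until remainder is 0:
  168 = 1 · 138 + 30
  138 = 4 · 30 + 18
  30 = 1 · 18 + 12
  18 = 1 · 12 + 6
  12 = 2 · 6 + 0
gcd(168, 138) = 6.
Track Bezout coefficients alongside the remainders: start with r₀ = 168 = a·1 + b·0 (s = 1, t = 0) and r₁ = 138 = a·0 + b·1 (s = 0, t = 1); each new remainder r_{k+1} = r_{k-1} − q_k·r_k inherits s_{k+1} = s_{k-1} − q_k·s_k, t_{k+1} = t_{k-1} − q_k·t_k, so r_k = a·s_k + b·t_k at every step:
  q = 1: r = 30, s = 1 − 1·0 = 1, t = 0 − 1·1 = -1  (check: 168·1 + 138·(-1) = 30)
  q = 4: r = 18, s = 0 − 4·1 = -4, t = 1 − 4·(-1) = 5  (check: 168·(-4) + 138·5 = 18)
  q = 1: r = 12, s = 1 − 1·(-4) = 5, t = -1 − 1·5 = -6  (check: 168·5 + 138·(-6) = 12)
  q = 1: r = 6, s = -4 − 1·5 = -9, t = 5 − 1·(-6) = 11  (check: 168·(-9) + 138·11 = 6)
The row with r = 6 (the gcd) gives the Bezout coefficients s = -9, t = 11.
Result: 168 · (-9) + 138 · (11) = 6.

gcd(168, 138) = 6; s = -9, t = 11 (check: 168·(-9) + 138·11 = 6).


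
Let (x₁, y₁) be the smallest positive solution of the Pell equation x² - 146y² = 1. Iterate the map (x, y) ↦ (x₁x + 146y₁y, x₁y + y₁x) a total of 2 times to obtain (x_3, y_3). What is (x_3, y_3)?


Step 1: Find the fundamental solution (x₁, y₁) of x² - 146y² = 1.
  Expand √146 as a continued fraction. a₀ = ⌊√146⌋ = 12; iterate m_{k+1} = d_k·a_k − m_k, d_{k+1} = (146 − m_{k+1}²)/d_k, a_{k+1} = ⌊(a₀ + m_{k+1})/d_{k+1}⌋ (starting m₀ = 0, d₀ = 1), with convergents p_k = a_k·p_{k-1} + p_{k-2}, q_k = a_k·q_{k-1} + q_{k-2} (p₋₁ = 1, q₋₁ = 0):
  k = 0: a₀ = 12; p₀/q₀ = 12/1; p₀² − 146·q₀² = 144 − 146 = -2.
  k = 1: m = 12, d = 2, a = ⌊(12 + 12)/2⌋ = 12; p/q = (12·12 + 1)/(12·1 + 0) = 145/12; p² − 146·q² = 21025 − 21024 = 1.
  The first convergent with p² − 146·q² = 1 gives the fundamental solution (x₁, y₁) = (145, 12).
Step 2: Apply the recurrence (x_{n+1}, y_{n+1}) = (x₁x_n + 146y₁y_n, x₁y_n + y₁x_n) repeatedly.
  From (x_1, y_1) = (145, 12): x_2 = 145·145 + 146·12·12 = 42049; y_2 = 145·12 + 12·145 = 3480.
  From (x_2, y_2) = (42049, 3480): x_3 = 145·42049 + 146·12·3480 = 12194065; y_3 = 145·3480 + 12·42049 = 1009188.
Step 3: Verify x_3² - 146·y_3² = 148695221224225 - 148695221224224 = 1 (should be 1). ✓

(x_1, y_1) = (145, 12); (x_3, y_3) = (12194065, 1009188).
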